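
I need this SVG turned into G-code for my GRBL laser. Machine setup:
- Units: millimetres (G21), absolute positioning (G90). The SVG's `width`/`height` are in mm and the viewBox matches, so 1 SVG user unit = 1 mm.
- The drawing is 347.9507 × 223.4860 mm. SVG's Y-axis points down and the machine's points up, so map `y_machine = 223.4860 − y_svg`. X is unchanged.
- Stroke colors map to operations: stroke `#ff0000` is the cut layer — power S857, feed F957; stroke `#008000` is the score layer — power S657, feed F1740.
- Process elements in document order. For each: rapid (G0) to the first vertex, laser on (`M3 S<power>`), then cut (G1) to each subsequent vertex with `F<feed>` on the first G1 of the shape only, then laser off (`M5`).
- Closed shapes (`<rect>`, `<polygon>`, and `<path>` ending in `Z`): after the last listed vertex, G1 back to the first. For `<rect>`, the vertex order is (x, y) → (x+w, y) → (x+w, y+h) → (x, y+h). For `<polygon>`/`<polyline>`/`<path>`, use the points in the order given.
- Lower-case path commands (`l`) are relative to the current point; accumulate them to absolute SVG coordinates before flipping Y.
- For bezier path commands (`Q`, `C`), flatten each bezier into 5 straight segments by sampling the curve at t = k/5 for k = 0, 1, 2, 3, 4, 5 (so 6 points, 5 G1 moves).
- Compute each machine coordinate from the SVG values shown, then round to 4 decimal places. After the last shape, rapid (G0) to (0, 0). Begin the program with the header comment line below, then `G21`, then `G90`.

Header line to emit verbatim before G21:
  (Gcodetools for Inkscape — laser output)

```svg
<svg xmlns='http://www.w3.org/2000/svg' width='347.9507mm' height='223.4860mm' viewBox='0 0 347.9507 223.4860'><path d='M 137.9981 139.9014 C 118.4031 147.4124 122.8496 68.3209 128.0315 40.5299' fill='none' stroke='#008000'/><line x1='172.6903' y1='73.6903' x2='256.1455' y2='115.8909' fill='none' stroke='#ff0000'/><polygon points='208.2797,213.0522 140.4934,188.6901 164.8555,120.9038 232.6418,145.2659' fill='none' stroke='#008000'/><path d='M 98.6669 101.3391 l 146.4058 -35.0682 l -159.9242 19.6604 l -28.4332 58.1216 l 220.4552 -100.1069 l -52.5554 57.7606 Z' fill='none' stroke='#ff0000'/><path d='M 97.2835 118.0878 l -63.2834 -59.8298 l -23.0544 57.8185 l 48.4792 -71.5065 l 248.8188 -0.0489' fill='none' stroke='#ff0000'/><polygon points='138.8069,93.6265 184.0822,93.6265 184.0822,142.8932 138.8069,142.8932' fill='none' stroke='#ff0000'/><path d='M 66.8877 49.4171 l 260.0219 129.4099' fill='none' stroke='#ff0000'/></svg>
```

(Gcodetools for Inkscape — laser output)
G21
G90
G0 X137.9981 Y83.5846
M3 S657
G1 X128.9396 Y88.3671 F1740
G1 X124.5324 Y107.3148
G1 X123.6578 Y133.8085
G1 X125.1971 Y161.2287
G1 X128.0315 Y182.9561
M5
G0 X172.6903 Y149.7957
M3 S857
G1 X256.1455 Y107.5951 F957
M5
G0 X208.2797 Y10.4338
M3 S657
G1 X140.4934 Y34.7959 F1740
G1 X164.8555 Y102.5822
G1 X232.6418 Y78.2201
G1 X208.2797 Y10.4338
M5
G0 X98.6669 Y122.1469
M3 S857
G1 X245.0727 Y157.2151 F957
G1 X85.1485 Y137.5547
G1 X56.7153 Y79.4331
G1 X277.1705 Y179.5400
G1 X224.6151 Y121.7794
G1 X98.6669 Y122.1469
M5
G0 X97.2835 Y105.3982
M3 S857
G1 X34.0001 Y165.2280 F957
G1 X10.9457 Y107.4095
G1 X59.4249 Y178.9160
G1 X308.2437 Y178.9649
M5
G0 X138.8069 Y129.8595
M3 S857
G1 X184.0822 Y129.8595 F957
G1 X184.0822 Y80.5928
G1 X138.8069 Y80.5928
G1 X138.8069 Y129.8595
M5
G0 X66.8877 Y174.0689
M3 S857
G1 X326.9096 Y44.6590 F957
M5
G0 X0.0000 Y0.0000

1 u = 1 mm; y_m = 223.4860 − y.

[1] `<path>` cubic bezier, #008000→score S657 F1740: (137.9981,83.5846) → (128.9396,88.3671) → (124.5324,107.3148) → (123.6578,133.8085) → (125.1971,161.2287) → (128.0315,182.9561)

[2] `<line>` line segment, #ff0000→cut S857 F957: (172.6903,149.7957) → (256.1455,107.5951)

[3] `<polygon>` regular polygon, #008000→score S657 F1740: (208.2797,10.4338) → (140.4934,34.7959) → (164.8555,102.5822) → (232.6418,78.2201) → (208.2797,10.4338) (closed)

[4] `<path>` closed polygon, #ff0000→cut S857 F957: (98.6669,122.1469) → (245.0727,157.2151) → (85.1485,137.5547) → (56.7153,79.4331) → (277.1705,179.5400) → (224.6151,121.7794) → (98.6669,122.1469) (closed)

[5] `<path>` open polyline, #ff0000→cut S857 F957: (97.2835,105.3982) → (34.0001,165.2280) → (10.9457,107.4095) → (59.4249,178.9160) → (308.2437,178.9649)

[6] `<polygon>` rectangle, #ff0000→cut S857 F957: (138.8069,129.8595) → (184.0822,129.8595) → (184.0822,80.5928) → (138.8069,80.5928) → (138.8069,129.8595) (closed)

[7] `<path>` line segment, #ff0000→cut S857 F957: (66.8877,174.0689) → (326.9096,44.6590)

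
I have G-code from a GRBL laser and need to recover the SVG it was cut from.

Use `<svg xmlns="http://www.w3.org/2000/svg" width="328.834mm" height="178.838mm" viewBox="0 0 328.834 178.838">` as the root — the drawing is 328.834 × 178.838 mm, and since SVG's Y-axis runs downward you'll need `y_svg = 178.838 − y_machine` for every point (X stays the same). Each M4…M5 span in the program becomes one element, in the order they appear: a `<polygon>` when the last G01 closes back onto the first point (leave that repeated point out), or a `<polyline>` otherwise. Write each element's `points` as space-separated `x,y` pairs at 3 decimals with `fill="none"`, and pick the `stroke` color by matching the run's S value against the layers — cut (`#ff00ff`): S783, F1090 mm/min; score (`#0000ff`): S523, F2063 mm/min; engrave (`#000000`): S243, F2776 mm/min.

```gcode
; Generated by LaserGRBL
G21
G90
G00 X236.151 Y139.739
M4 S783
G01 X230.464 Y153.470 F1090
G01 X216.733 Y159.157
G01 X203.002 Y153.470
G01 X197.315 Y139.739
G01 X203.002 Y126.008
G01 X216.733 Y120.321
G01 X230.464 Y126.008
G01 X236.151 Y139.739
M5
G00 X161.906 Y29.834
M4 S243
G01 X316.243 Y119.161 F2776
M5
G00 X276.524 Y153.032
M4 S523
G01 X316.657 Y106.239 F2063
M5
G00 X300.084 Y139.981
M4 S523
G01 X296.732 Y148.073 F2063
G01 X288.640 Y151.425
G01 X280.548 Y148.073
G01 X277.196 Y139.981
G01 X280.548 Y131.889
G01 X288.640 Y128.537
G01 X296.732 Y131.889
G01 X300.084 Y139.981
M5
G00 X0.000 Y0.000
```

<svg xmlns="http://www.w3.org/2000/svg" width="328.834mm" height="178.838mm" viewBox="0 0 328.834 178.838">
  <polygon points="236.151,39.099 230.464,25.368 216.733,19.681 203.002,25.368 197.315,39.099 203.002,52.830 216.733,58.517 230.464,52.830" fill="none" stroke="#ff00ff"/>
  <polyline points="161.906,149.004 316.243,59.677" fill="none" stroke="#000000"/>
  <polyline points="276.524,25.806 316.657,72.599" fill="none" stroke="#0000ff"/>
  <polygon points="300.084,38.857 296.732,30.765 288.640,27.413 280.548,30.765 277.196,38.857 280.548,46.949 288.640,50.301 296.732,46.949" fill="none" stroke="#0000ff"/>
</svg>

y_svg = 178.838 − y_m.

[1] S783→`#ff00ff` (cut); closed run; points: 236.151,39.099 230.464,25.368 216.733,19.681 203.002,25.368 197.315,39.099 203.002,52.830 216.733,58.517 230.464,52.830

[2] S243→`#000000` (engrave); open run; points: 161.906,149.004 316.243,59.677

[3] S523→`#0000ff` (score); open run; points: 276.524,25.806 316.657,72.599

[4] S523→`#0000ff` (score); closed run; points: 300.084,38.857 296.732,30.765 288.640,27.413 280.548,30.765 277.196,38.857 280.548,46.949 288.640,50.301 296.732,46.949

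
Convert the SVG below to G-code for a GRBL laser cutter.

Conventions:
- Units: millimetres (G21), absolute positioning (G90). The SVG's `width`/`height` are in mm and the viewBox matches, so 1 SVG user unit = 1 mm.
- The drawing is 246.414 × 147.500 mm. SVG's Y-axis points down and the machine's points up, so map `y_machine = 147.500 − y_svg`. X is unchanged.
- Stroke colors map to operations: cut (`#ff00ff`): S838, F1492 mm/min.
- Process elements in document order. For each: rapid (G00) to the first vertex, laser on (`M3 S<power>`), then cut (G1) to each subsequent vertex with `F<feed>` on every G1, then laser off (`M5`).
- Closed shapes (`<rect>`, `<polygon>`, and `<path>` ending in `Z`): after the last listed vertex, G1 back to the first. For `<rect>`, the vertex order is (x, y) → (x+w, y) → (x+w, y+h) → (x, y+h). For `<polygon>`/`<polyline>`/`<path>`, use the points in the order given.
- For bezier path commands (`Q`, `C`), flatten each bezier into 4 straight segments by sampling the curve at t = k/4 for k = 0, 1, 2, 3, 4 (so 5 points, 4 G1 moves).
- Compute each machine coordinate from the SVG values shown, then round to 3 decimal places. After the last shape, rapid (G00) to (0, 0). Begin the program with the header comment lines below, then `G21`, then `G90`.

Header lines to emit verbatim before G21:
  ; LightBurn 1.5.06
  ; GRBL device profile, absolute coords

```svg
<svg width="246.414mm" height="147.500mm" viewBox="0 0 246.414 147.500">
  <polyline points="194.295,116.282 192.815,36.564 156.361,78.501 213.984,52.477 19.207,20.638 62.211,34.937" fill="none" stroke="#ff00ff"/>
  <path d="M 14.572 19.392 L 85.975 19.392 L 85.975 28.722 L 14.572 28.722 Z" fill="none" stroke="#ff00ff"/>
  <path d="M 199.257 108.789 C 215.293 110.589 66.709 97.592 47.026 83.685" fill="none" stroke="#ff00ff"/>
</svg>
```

; LightBurn 1.5.06
; GRBL device profile, absolute coords
G21
G90
G00 X194.295 Y31.218
M3 S838
G1 X192.815 Y110.936 F1492
G1 X156.361 Y68.999 F1492
G1 X213.984 Y95.023 F1492
G1 X19.207 Y126.862 F1492
G1 X62.211 Y112.563 F1492
M5
G00 X14.572 Y128.108
M3 S838
G1 X85.975 Y128.108 F1492
G1 X85.975 Y118.778 F1492
G1 X14.572 Y118.778 F1492
G1 X14.572 Y128.108 F1492
M5
G00 X199.257 Y38.711
M3 S838
G1 X185.004 Y39.918 F1492
G1 X136.536 Y45.373 F1492
G1 X81.371 Y53.772 F1492
G1 X47.026 Y63.815 F1492
M5
G00 X0.000 Y0.000

Since the viewBox matches the mm dimensions, user units are millimetres directly. The only transform is the Y-flip y_m = 147.500 − y_svg.

Shape 1 is a open polyline drawn with `<polyline>`. Its stroke #ff00ff means cut at S838, F1492. After flipping Y the toolpath is (194.295,31.218) → (192.815,110.936) → (156.361,68.999) → (213.984,95.023) → (19.207,126.862) → (62.211,112.563).

Shape 2 is a rectangle drawn with `<path>`. Its stroke #ff00ff means cut at S838, F1492. After flipping Y the toolpath is (14.572,128.108) → (85.975,128.108) → (85.975,118.778) → (14.572,118.778) → (14.572,128.108), returning to the start.

Shape 3 is a cubic bezier drawn with `<path>`. Its stroke #ff00ff means cut at S838, F1492. After flipping Y the toolpath is (199.257,38.711) → (185.004,39.918) → (136.536,45.373) → (81.371,53.772) → (47.026,63.815).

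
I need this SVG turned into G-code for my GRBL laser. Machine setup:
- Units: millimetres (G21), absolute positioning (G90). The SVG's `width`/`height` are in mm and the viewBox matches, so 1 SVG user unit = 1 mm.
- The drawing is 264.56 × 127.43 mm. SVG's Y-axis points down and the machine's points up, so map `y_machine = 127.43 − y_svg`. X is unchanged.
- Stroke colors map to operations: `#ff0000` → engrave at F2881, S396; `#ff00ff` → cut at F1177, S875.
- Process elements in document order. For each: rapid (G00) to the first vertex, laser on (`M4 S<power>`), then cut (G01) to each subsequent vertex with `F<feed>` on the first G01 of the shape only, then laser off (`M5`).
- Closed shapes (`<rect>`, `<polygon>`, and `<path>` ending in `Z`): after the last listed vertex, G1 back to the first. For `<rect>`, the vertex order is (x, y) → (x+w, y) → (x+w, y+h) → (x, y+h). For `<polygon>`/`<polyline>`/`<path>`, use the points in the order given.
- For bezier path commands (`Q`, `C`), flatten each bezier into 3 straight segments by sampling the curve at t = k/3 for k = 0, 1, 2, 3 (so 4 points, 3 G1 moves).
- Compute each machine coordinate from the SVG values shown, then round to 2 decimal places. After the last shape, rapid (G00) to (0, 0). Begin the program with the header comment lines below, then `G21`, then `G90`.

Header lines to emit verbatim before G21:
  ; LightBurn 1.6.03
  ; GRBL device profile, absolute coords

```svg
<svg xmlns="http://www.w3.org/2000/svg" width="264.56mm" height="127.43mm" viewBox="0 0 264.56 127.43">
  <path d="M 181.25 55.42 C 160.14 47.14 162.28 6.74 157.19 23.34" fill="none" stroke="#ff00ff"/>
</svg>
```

Since the viewBox matches the mm dimensions, user units are millimetres directly. The only transform is the Y-flip y_m = 127.43 − y_svg.

Shape 1 is a cubic bezier drawn with `<path>`. Its stroke #ff00ff means cut at S875, F1177. After flipping Y the toolpath is (181.25,72.01) → (166.76,87.70) → (161.00,104.99) → (157.19,104.09).

; LightBurn 1.6.03
; GRBL device profile, absolute coords
G21
G90
G00 X181.25 Y72.01
M4 S875
G01 X166.76 Y87.70 F1177
G01 X161.00 Y104.99
G01 X157.19 Y104.09
M5
G00 X0.00 Y0.00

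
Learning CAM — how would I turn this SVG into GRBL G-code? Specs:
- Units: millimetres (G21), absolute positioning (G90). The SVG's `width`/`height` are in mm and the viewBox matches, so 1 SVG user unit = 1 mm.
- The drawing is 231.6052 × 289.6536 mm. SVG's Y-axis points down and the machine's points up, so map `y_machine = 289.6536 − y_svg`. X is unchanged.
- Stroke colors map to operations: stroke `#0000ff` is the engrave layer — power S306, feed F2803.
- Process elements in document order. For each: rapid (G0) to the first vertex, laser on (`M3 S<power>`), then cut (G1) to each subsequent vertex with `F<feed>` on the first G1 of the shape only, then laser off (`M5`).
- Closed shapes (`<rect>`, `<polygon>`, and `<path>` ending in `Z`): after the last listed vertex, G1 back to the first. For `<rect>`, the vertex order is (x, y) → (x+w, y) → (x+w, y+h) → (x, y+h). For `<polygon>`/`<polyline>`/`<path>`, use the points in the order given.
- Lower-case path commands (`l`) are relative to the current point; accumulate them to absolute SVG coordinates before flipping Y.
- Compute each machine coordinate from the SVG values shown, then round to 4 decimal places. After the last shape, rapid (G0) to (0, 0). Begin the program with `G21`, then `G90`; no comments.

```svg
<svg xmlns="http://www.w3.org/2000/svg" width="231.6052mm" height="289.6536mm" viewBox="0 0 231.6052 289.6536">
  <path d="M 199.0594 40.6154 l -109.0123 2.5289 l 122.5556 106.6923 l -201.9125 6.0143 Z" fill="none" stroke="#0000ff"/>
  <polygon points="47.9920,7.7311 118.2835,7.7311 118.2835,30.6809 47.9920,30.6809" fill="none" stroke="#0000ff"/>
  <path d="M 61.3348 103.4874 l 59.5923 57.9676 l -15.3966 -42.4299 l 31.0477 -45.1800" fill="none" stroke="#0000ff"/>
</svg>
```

viewBox `0 0 231.6052 289.6536` with mm width/height → 1 unit = 1 mm. Flip: y_m = 289.6536 − y_svg.

**Shape 1** — `<path>` closed polygon, stroke `#0000ff` → engrave (S306, F2803). Machine vertices: (199.0594,249.0382) → (90.0471,246.5093) → (212.6027,139.8170) → (10.6902,133.8027) → (199.0594,249.0382). Closed: final G1 returns to the first vertex.

**Shape 2** — `<polygon>` rectangle, stroke `#0000ff` → engrave (S306, F2803). Machine vertices: (47.9920,281.9225) → (118.2835,281.9225) → (118.2835,258.9727) → (47.9920,258.9727) → (47.9920,281.9225). Closed: final G1 returns to the first vertex.

**Shape 3** — `<path>` open polyline, stroke `#0000ff` → engrave (S306, F2803). Machine vertices: (61.3348,186.1662) → (120.9271,128.1986) → (105.5305,170.6285) → (136.5782,215.8085). Open path.

G21
G90
G0 X199.0594 Y249.0382
M3 S306
G1 X90.0471 Y246.5093 F2803
G1 X212.6027 Y139.8170
G1 X10.6902 Y133.8027
G1 X199.0594 Y249.0382
M5
G0 X47.9920 Y281.9225
M3 S306
G1 X118.2835 Y281.9225 F2803
G1 X118.2835 Y258.9727
G1 X47.9920 Y258.9727
G1 X47.9920 Y281.9225
M5
G0 X61.3348 Y186.1662
M3 S306
G1 X120.9271 Y128.1986 F2803
G1 X105.5305 Y170.6285
G1 X136.5782 Y215.8085
M5
G0 X0.0000 Y0.0000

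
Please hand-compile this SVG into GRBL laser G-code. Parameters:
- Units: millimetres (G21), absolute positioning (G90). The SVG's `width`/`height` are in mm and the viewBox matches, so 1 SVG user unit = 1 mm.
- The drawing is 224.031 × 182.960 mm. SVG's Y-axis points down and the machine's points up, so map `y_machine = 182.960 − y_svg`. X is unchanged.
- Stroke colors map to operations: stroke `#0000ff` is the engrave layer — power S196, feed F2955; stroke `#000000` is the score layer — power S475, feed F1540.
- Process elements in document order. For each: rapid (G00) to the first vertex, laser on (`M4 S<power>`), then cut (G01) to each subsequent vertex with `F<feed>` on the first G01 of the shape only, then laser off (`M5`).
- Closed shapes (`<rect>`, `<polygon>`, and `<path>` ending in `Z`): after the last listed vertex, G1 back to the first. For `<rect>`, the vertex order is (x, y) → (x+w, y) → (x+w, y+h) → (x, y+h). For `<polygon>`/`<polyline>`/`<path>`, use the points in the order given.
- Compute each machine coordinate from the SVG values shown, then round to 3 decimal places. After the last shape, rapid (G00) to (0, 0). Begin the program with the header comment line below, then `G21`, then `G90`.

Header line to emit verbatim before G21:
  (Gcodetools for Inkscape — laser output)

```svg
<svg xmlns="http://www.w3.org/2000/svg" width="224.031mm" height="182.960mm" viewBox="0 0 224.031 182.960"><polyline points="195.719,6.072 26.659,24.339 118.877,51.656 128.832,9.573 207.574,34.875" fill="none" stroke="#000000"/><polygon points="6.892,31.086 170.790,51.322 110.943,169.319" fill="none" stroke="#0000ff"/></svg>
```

viewBox `0 0 224.031 182.960` with mm width/height → 1 unit = 1 mm. Flip: y_m = 182.960 − y_svg.

**Shape 1** — `<polyline>` open polyline, stroke `#000000` → score (S475, F1540). Machine vertices: (195.719,176.888) → (26.659,158.621) → (118.877,131.304) → (128.832,173.387) → (207.574,148.085). Open path.

**Shape 2** — `<polygon>` closed polygon, stroke `#0000ff` → engrave (S196, F2955). Machine vertices: (6.892,151.874) → (170.790,131.638) → (110.943,13.641) → (6.892,151.874). Closed: final G1 returns to the first vertex.

(Gcodetools for Inkscape — laser output)
G21
G90
G00 X195.719 Y176.888
M4 S475
G01 X26.659 Y158.621 F1540
G01 X118.877 Y131.304
G01 X128.832 Y173.387
G01 X207.574 Y148.085
M5
G00 X6.892 Y151.874
M4 S196
G01 X170.790 Y131.638 F2955
G01 X110.943 Y13.641
G01 X6.892 Y151.874
M5
G00 X0.000 Y0.000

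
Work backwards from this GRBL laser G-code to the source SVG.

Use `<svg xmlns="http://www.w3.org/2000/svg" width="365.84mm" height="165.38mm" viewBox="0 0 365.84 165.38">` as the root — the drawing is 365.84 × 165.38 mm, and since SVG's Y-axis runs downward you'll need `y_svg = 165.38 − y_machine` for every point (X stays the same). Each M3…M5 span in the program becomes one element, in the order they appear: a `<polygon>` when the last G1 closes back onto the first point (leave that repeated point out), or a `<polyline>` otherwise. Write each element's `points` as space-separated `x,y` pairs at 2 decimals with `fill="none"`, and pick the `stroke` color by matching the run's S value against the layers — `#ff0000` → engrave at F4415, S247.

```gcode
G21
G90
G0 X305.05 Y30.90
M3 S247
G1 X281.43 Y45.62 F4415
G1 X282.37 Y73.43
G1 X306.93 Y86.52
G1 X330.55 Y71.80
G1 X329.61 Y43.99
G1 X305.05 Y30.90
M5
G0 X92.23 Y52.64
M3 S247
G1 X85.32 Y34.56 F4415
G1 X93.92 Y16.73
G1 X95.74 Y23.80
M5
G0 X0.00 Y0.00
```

<svg xmlns="http://www.w3.org/2000/svg" width="365.84mm" height="165.38mm" viewBox="0 0 365.84 165.38">
  <polygon points="305.05,134.48 281.43,119.76 282.37,91.95 306.93,78.86 330.55,93.58 329.61,121.39" fill="none" stroke="#ff0000"/>
  <polyline points="92.23,112.74 85.32,130.82 93.92,148.65 95.74,141.58" fill="none" stroke="#ff0000"/>
</svg>

y_svg = 165.38 − y_m. Every run uses S247, so all elements get stroke `#ff0000` (engrave).

[1] closed run; points: 305.05,134.48 281.43,119.76 282.37,91.95 306.93,78.86 330.55,93.58 329.61,121.39

[2] open run; points: 92.23,112.74 85.32,130.82 93.92,148.65 95.74,141.58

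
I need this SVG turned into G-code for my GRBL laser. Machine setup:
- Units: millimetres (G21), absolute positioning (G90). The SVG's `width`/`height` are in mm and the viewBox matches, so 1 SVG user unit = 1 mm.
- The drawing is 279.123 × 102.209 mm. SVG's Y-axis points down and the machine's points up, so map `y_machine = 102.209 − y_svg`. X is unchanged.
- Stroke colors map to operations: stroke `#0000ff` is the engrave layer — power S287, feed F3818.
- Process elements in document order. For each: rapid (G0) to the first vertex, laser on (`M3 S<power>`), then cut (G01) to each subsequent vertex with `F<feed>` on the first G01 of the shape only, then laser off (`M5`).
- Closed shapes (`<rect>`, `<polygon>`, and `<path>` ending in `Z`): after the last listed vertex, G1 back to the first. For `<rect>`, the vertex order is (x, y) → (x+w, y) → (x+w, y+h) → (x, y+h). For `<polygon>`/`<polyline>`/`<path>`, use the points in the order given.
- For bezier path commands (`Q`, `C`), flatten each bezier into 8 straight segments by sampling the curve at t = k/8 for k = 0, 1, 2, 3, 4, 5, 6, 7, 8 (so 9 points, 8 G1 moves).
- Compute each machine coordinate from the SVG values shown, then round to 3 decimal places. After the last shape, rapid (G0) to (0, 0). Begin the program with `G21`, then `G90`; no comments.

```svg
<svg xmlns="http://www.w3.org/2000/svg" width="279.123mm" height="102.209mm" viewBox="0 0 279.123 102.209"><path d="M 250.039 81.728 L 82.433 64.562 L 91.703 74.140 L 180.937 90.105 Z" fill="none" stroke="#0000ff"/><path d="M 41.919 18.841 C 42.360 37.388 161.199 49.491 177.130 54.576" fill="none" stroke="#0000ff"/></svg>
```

G21
G90
G0 X250.039 Y20.481
M3 S287
G01 X82.433 Y37.647 F3818
G01 X91.703 Y28.069
G01 X180.937 Y12.104
G01 X250.039 Y20.481
M5
G0 X41.919 Y83.368
M3 S287
G01 X47.202 Y76.716 F3818
G01 X60.991 Y70.675
G01 X80.694 Y65.251
G01 X103.716 Y60.452
G01 X127.464 Y56.284
G01 X149.344 Y52.754
G01 X166.764 Y49.868
G01 X177.130 Y47.633
M5
G0 X0.000 Y0.000

Since the viewBox matches the mm dimensions, user units are millimetres directly. The only transform is the Y-flip y_m = 102.209 − y_svg.

Shape 1 is a closed polygon drawn with `<path>`. Its stroke #0000ff means engrave at S287, F3818. After flipping Y the toolpath is (250.039,20.481) → (82.433,37.647) → (91.703,28.069) → (180.937,12.104) → (250.039,20.481), returning to the start.

Shape 2 is a cubic bezier drawn with `<path>`. Its stroke #0000ff means engrave at S287, F3818. After flipping Y the toolpath is (41.919,83.368) → (47.202,76.716) → (60.991,70.675) → (80.694,65.251) → (103.716,60.452) → (127.464,56.284) → (149.344,52.754) → (166.764,49.868) → (177.130,47.633).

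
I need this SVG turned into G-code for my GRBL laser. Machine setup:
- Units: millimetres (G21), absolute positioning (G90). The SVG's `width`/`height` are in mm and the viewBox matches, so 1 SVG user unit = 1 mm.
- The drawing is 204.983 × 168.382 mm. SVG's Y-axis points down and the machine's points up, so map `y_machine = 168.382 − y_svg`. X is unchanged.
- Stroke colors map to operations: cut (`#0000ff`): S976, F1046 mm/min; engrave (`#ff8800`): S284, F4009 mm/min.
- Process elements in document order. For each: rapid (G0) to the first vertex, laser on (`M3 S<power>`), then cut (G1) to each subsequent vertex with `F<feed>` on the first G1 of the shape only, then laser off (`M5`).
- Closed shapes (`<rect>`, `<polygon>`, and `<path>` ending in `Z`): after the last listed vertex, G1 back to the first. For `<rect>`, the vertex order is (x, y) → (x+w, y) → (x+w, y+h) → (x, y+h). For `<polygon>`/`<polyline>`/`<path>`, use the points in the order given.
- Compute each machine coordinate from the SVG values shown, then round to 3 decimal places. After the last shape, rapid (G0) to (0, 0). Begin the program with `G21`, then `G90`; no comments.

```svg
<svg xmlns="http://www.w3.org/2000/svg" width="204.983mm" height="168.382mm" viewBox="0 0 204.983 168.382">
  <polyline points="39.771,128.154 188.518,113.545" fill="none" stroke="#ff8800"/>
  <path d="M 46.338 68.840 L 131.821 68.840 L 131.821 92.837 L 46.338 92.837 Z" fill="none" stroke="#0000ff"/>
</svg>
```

Since the viewBox matches the mm dimensions, user units are millimetres directly. The only transform is the Y-flip y_m = 168.382 − y_svg.

Shape 1 is a line segment drawn with `<polyline>`. Its stroke #ff8800 means engrave at S284, F4009. After flipping Y the toolpath is (39.771,40.228) → (188.518,54.837).

Shape 2 is a rectangle drawn with `<path>`. Its stroke #0000ff means cut at S976, F1046. After flipping Y the toolpath is (46.338,99.542) → (131.821,99.542) → (131.821,75.545) → (46.338,75.545) → (46.338,99.542), returning to the start.

G21
G90
G0 X39.771 Y40.228
M3 S284
G1 X188.518 Y54.837 F4009
M5
G0 X46.338 Y99.542
M3 S976
G1 X131.821 Y99.542 F1046
G1 X131.821 Y75.545
G1 X46.338 Y75.545
G1 X46.338 Y99.542
M5
G0 X0.000 Y0.000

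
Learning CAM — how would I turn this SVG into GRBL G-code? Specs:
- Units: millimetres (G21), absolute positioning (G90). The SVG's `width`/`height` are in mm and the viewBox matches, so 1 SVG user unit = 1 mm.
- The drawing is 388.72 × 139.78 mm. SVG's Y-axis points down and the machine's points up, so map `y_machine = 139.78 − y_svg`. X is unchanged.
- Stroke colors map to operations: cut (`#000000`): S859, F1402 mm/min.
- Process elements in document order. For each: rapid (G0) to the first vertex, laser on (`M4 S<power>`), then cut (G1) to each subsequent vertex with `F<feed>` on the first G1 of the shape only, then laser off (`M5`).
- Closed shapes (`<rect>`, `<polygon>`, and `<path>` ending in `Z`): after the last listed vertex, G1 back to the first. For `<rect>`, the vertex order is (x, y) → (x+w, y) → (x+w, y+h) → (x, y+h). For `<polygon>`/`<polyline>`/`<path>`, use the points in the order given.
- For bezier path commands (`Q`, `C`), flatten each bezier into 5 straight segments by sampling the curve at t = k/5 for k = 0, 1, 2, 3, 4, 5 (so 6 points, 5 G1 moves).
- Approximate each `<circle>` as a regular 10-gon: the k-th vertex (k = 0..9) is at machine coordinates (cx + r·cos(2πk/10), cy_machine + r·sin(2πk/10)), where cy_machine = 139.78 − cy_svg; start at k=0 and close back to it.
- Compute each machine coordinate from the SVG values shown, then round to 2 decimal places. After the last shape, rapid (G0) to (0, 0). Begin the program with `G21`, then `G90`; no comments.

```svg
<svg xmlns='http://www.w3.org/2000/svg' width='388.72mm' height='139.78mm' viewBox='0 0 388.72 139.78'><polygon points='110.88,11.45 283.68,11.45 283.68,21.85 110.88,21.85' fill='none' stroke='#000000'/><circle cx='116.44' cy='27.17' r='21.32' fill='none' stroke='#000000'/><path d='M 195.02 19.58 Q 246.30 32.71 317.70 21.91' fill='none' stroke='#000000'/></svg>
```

G21
G90
G0 X110.88 Y128.33
M4 S859
G1 X283.68 Y128.33 F1402
G1 X283.68 Y117.93
G1 X110.88 Y117.93
G1 X110.88 Y128.33
M5
G0 X137.76 Y112.61
M4 S859
G1 X133.69 Y125.14 F1402
G1 X123.03 Y132.89
G1 X109.85 Y132.89
G1 X99.19 Y125.14
G1 X95.12 Y112.61
G1 X99.19 Y100.08
G1 X109.85 Y92.33
G1 X123.03 Y92.33
G1 X133.69 Y100.08
G1 X137.76 Y112.61
M5
G0 X195.02 Y120.20
M4 S859
G1 X216.34 Y115.91 F1402
G1 X239.26 Y113.52
G1 X263.80 Y113.06
G1 X289.94 Y114.51
G1 X317.70 Y117.87
M5
G0 X0.00 Y0.00

1 u = 1 mm; y_m = 139.78 − y.

[1] `<polygon>` rectangle, #000000→cut S859 F1402: (110.88,128.33) → (283.68,128.33) → (283.68,117.93) → (110.88,117.93) → (110.88,128.33) (closed)

[2] `<circle>` circle, #000000→cut S859 F1402: (137.76,112.61) → (133.69,125.14) → (123.03,132.89) → (109.85,132.89) → (99.19,125.14) → (95.12,112.61) → (99.19,100.08) → (109.85,92.33) → (123.03,92.33) → (133.69,100.08) → (137.76,112.61) (closed)

[3] `<path>` quadratic bezier, #000000→cut S859 F1402: (195.02,120.20) → (216.34,115.91) → (239.26,113.52) → (263.80,113.06) → (289.94,114.51) → (317.70,117.87)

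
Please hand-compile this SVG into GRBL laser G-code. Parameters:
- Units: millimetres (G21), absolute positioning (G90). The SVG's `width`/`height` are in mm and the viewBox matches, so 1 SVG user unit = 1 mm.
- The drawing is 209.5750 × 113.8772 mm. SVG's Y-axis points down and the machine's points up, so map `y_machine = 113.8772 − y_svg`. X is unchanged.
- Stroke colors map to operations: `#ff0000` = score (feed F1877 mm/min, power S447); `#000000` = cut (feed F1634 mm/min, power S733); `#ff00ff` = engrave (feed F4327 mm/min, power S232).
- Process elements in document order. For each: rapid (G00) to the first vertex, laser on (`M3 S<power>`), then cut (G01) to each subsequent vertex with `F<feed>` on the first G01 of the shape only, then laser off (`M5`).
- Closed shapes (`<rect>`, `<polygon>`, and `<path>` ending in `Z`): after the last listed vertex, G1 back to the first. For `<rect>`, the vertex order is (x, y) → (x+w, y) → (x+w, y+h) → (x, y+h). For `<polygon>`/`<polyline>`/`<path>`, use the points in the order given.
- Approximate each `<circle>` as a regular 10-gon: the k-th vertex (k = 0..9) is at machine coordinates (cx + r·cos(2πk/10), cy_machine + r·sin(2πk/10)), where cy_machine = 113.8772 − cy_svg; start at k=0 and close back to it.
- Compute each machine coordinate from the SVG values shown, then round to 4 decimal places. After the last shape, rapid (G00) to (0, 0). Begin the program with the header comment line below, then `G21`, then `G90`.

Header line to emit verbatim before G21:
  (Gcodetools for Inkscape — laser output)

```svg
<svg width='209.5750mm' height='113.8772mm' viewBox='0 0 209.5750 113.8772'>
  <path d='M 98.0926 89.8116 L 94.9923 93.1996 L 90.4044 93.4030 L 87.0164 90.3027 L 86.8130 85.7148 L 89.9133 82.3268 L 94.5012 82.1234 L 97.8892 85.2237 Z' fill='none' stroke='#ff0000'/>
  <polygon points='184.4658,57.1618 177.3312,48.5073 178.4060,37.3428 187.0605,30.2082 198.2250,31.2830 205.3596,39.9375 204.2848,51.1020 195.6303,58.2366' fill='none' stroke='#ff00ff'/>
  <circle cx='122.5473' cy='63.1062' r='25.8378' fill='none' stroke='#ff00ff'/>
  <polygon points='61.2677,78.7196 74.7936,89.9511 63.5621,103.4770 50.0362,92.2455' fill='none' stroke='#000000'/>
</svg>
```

Since the viewBox matches the mm dimensions, user units are millimetres directly. The only transform is the Y-flip y_m = 113.8772 − y_svg.

Shape 1 is a regular polygon drawn with `<path>`. Its stroke #ff0000 means score at S447, F1877. After flipping Y the toolpath is (98.0926,24.0656) → (94.9923,20.6776) → (90.4044,20.4742) → (87.0164,23.5745) → (86.8130,28.1624) → (89.9133,31.5504) → (94.5012,31.7538) → (97.8892,28.6535) → (98.0926,24.0656), returning to the start.

Shape 2 is a regular polygon drawn with `<polygon>`. Its stroke #ff00ff means engrave at S232, F4327. After flipping Y the toolpath is (184.4658,56.7154) → (177.3312,65.3699) → (178.4060,76.5344) → (187.0605,83.6690) → (198.2250,82.5942) → (205.3596,73.9397) → (204.2848,62.7752) → (195.6303,55.6406) → (184.4658,56.7154), returning to the start.

Shape 3 is a circle drawn with `<circle>`. Its stroke #ff00ff means engrave at S232, F4327. After flipping Y the toolpath is (148.3851,50.7710) → (143.4505,65.9581) → (130.5316,75.3442) → (114.5630,75.3442) → (101.6441,65.9581) → (96.7095,50.7710) → (101.6441,35.5839) → (114.5630,26.1978) → (130.5316,26.1978) → (143.4505,35.5839) → (148.3851,50.7710), returning to the start.

Shape 4 is a regular polygon drawn with `<polygon>`. Its stroke #000000 means cut at S733, F1634. After flipping Y the toolpath is (61.2677,35.1576) → (74.7936,23.9261) → (63.5621,10.4002) → (50.0362,21.6317) → (61.2677,35.1576), returning to the start.

(Gcodetools for Inkscape — laser output)
G21
G90
G00 X98.0926 Y24.0656
M3 S447
G01 X94.9923 Y20.6776 F1877
G01 X90.4044 Y20.4742
G01 X87.0164 Y23.5745
G01 X86.8130 Y28.1624
G01 X89.9133 Y31.5504
G01 X94.5012 Y31.7538
G01 X97.8892 Y28.6535
G01 X98.0926 Y24.0656
M5
G00 X184.4658 Y56.7154
M3 S232
G01 X177.3312 Y65.3699 F4327
G01 X178.4060 Y76.5344
G01 X187.0605 Y83.6690
G01 X198.2250 Y82.5942
G01 X205.3596 Y73.9397
G01 X204.2848 Y62.7752
G01 X195.6303 Y55.6406
G01 X184.4658 Y56.7154
M5
G00 X148.3851 Y50.7710
M3 S232
G01 X143.4505 Y65.9581 F4327
G01 X130.5316 Y75.3442
G01 X114.5630 Y75.3442
G01 X101.6441 Y65.9581
G01 X96.7095 Y50.7710
G01 X101.6441 Y35.5839
G01 X114.5630 Y26.1978
G01 X130.5316 Y26.1978
G01 X143.4505 Y35.5839
G01 X148.3851 Y50.7710
M5
G00 X61.2677 Y35.1576
M3 S733
G01 X74.7936 Y23.9261 F1634
G01 X63.5621 Y10.4002
G01 X50.0362 Y21.6317
G01 X61.2677 Y35.1576
M5
G00 X0.0000 Y0.0000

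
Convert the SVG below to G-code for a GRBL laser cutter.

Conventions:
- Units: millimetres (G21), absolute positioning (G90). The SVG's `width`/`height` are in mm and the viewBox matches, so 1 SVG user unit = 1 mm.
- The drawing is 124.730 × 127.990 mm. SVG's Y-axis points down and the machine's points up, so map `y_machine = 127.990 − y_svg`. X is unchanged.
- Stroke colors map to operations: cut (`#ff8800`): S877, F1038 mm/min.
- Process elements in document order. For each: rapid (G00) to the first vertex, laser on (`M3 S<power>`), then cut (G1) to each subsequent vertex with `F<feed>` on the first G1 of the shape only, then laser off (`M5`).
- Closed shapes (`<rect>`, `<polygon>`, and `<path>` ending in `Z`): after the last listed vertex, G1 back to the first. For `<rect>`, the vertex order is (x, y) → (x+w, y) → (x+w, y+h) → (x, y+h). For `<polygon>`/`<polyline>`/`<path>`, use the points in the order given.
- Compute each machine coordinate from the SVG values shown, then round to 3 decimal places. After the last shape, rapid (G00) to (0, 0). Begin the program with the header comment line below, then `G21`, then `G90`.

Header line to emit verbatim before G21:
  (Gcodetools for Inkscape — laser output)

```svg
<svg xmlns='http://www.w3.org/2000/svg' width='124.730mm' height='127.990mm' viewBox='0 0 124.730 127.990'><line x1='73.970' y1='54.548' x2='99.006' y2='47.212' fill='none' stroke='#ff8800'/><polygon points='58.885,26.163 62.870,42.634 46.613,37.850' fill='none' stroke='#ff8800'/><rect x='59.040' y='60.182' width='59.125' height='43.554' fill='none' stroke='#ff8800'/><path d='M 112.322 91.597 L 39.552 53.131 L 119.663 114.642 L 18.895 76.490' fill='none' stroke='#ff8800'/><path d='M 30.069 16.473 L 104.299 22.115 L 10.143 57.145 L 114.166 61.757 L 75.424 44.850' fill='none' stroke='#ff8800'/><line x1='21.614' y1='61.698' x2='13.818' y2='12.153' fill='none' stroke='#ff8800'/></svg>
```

(Gcodetools for Inkscape — laser output)
G21
G90
G00 X73.970 Y73.442
M3 S877
G1 X99.006 Y80.778 F1038
M5
G00 X58.885 Y101.827
M3 S877
G1 X62.870 Y85.356 F1038
G1 X46.613 Y90.140
G1 X58.885 Y101.827
M5
G00 X59.040 Y67.808
M3 S877
G1 X118.165 Y67.808 F1038
G1 X118.165 Y24.254
G1 X59.040 Y24.254
G1 X59.040 Y67.808
M5
G00 X112.322 Y36.393
M3 S877
G1 X39.552 Y74.859 F1038
G1 X119.663 Y13.348
G1 X18.895 Y51.500
M5
G00 X30.069 Y111.517
M3 S877
G1 X104.299 Y105.875 F1038
G1 X10.143 Y70.845
G1 X114.166 Y66.233
G1 X75.424 Y83.140
M5
G00 X21.614 Y66.292
M3 S877
G1 X13.818 Y115.837 F1038
M5
G00 X0.000 Y0.000

viewBox `0 0 124.730 127.990` with mm width/height → 1 unit = 1 mm. Flip: y_m = 127.990 − y_svg.

**Shape 1** — `<line>` line segment, stroke `#ff8800` → cut (S877, F1038). Machine vertices: (73.970,73.442) → (99.006,80.778). Open path.

**Shape 2** — `<polygon>` regular polygon, stroke `#ff8800` → cut (S877, F1038). Machine vertices: (58.885,101.827) → (62.870,85.356) → (46.613,90.140) → (58.885,101.827). Closed: final G1 returns to the first vertex.

**Shape 3** — `<rect>` rectangle, stroke `#ff8800` → cut (S877, F1038). Machine vertices: (59.040,67.808) → (118.165,67.808) → (118.165,24.254) → (59.040,24.254) → (59.040,67.808). Closed: final G1 returns to the first vertex.

**Shape 4** — `<path>` open polyline, stroke `#ff8800` → cut (S877, F1038). Machine vertices: (112.322,36.393) → (39.552,74.859) → (119.663,13.348) → (18.895,51.500). Open path.

**Shape 5** — `<path>` open polyline, stroke `#ff8800` → cut (S877, F1038). Machine vertices: (30.069,111.517) → (104.299,105.875) → (10.143,70.845) → (114.166,66.233) → (75.424,83.140). Open path.

**Shape 6** — `<line>` line segment, stroke `#ff8800` → cut (S877, F1038). Machine vertices: (21.614,66.292) → (13.818,115.837). Open path.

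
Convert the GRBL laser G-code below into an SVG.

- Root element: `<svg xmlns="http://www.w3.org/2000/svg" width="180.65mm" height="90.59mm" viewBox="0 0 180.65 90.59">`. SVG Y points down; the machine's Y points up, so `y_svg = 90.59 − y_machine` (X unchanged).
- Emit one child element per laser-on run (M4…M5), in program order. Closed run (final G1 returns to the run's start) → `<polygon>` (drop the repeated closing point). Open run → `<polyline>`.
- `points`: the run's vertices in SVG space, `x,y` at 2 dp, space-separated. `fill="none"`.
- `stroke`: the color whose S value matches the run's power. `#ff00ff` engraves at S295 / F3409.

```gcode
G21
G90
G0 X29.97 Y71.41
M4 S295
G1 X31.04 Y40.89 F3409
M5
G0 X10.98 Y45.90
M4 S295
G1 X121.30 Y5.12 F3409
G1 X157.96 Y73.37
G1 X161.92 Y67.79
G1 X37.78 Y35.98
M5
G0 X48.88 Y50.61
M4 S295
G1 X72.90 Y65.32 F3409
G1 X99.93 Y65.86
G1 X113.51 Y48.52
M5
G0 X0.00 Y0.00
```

<svg xmlns="http://www.w3.org/2000/svg" width="180.65mm" height="90.59mm" viewBox="0 0 180.65 90.59">
  <polyline points="29.97,19.18 31.04,49.70" fill="none" stroke="#ff00ff"/>
  <polyline points="10.98,44.69 121.30,85.47 157.96,17.22 161.92,22.80 37.78,54.61" fill="none" stroke="#ff00ff"/>
  <polyline points="48.88,39.98 72.90,25.27 99.93,24.73 113.51,42.07" fill="none" stroke="#ff00ff"/>
</svg>

y_svg = 90.59 − y_m. Every run uses S295, so all elements get stroke `#ff00ff` (engrave).

[1] open run; points: 29.97,19.18 31.04,49.70

[2] open run; points: 10.98,44.69 121.30,85.47 157.96,17.22 161.92,22.80 37.78,54.61

[3] open run; points: 48.88,39.98 72.90,25.27 99.93,24.73 113.51,42.07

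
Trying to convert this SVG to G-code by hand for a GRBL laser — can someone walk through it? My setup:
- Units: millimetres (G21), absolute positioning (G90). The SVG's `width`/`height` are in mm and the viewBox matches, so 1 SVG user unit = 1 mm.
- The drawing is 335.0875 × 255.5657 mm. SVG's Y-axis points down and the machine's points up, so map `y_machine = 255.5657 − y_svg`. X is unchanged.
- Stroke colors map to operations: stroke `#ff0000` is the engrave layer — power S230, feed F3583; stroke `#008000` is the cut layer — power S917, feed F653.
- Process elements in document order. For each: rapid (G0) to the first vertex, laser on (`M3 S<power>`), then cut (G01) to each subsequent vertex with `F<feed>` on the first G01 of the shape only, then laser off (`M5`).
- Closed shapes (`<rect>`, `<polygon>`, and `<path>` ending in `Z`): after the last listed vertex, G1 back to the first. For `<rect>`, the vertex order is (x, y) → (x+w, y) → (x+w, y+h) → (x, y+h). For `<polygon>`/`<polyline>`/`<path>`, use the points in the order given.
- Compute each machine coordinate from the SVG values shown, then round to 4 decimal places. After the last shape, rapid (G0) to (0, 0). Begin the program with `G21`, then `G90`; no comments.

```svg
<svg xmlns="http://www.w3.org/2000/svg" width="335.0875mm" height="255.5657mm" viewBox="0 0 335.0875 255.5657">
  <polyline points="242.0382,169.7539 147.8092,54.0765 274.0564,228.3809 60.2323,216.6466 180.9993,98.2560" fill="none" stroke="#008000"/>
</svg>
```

G21
G90
G0 X242.0382 Y85.8118
M3 S917
G01 X147.8092 Y201.4892 F653
G01 X274.0564 Y27.1848
G01 X60.2323 Y38.9191
G01 X180.9993 Y157.3097
M5
G0 X0.0000 Y0.0000

viewBox `0 0 335.0875 255.5657` with mm width/height → 1 unit = 1 mm. Flip: y_m = 255.5657 − y_svg.

**Shape 1** — `<polyline>` open polyline, stroke `#008000` → cut (S917, F653). Machine vertices: (242.0382,85.8118) → (147.8092,201.4892) → (274.0564,27.1848) → (60.2323,38.9191) → (180.9993,157.3097). Open path.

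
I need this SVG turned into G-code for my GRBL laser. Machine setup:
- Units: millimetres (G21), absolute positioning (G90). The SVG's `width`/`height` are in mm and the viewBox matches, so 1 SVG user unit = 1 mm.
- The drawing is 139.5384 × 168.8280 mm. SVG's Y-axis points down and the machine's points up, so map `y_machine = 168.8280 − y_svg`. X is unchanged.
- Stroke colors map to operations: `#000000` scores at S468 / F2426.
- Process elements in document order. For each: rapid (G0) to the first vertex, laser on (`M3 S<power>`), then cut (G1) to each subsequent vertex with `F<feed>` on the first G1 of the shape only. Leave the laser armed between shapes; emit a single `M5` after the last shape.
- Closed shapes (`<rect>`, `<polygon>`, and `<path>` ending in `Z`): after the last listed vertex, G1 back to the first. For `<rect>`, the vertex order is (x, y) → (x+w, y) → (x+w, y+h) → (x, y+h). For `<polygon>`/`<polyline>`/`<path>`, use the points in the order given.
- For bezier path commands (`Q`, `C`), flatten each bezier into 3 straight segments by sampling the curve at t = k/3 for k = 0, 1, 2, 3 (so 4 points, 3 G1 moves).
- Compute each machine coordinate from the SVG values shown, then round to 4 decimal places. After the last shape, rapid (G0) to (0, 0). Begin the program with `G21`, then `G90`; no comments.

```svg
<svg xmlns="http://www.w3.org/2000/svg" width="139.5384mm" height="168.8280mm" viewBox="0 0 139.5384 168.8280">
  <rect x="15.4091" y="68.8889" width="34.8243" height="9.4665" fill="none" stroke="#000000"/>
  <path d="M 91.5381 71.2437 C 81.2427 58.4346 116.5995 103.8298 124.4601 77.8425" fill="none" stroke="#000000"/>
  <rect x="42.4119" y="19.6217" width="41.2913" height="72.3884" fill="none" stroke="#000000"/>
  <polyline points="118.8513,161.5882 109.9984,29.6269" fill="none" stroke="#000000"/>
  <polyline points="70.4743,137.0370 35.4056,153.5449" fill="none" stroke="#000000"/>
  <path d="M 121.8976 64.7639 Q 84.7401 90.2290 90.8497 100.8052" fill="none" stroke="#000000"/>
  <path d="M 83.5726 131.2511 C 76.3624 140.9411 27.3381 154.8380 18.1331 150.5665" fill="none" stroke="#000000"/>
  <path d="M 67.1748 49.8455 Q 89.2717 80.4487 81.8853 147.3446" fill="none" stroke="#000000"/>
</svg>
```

G21
G90
G0 X15.4091 Y99.9391
M3 S468
G1 X50.2334 Y99.9391 F2426
G1 X50.2334 Y90.4726
G1 X15.4091 Y90.4726
G1 X15.4091 Y99.9391
G0 X91.5381 Y97.5843
M3 S468
G1 X93.7509 Y95.7915 F2426
G1 X110.1433 Y83.9929
G1 X124.4601 Y90.9855
G0 X42.4119 Y149.2063
M3 S468
G1 X83.7032 Y149.2063 F2426
G1 X83.7032 Y76.8179
G1 X42.4119 Y76.8179
G1 X42.4119 Y149.2063
G0 X118.8513 Y7.2398
M3 S468
G1 X109.9984 Y139.2011 F2426
G0 X70.4743 Y31.7910
M3 S468
G1 X35.4056 Y15.2831 F2426
G0 X121.8976 Y104.0641
M3 S468
G1 X101.9334 Y88.7417 F2426
G1 X91.5841 Y76.7279
G1 X90.8497 Y68.0228
G0 X83.5726 Y37.5769
M3 S468
G1 X65.4478 Y27.3133 F2426
G1 X37.5877 Y19.2174
G1 X18.1331 Y18.2615
G0 X67.1748 Y118.9825
M3 S468
G1 X78.6301 Y94.5478 F2426
G1 X83.5336 Y62.0481
G1 X81.8853 Y21.4834
M5
G0 X0.0000 Y0.0000

Since the viewBox matches the mm dimensions, user units are millimetres directly. The only transform is the Y-flip y_m = 168.8280 − y_svg.

Shape 1 is a rectangle drawn with `<rect>`. Its stroke #000000 means score at S468, F2426. After flipping Y the toolpath is (15.4091,99.9391) → (50.2334,99.9391) → (50.2334,90.4726) → (15.4091,90.4726) → (15.4091,99.9391), returning to the start.

Shape 2 is a cubic bezier drawn with `<path>`. Its stroke #000000 means score at S468, F2426. After flipping Y the toolpath is (91.5381,97.5843) → (93.7509,95.7915) → (110.1433,83.9929) → (124.4601,90.9855).

Shape 3 is a rectangle drawn with `<rect>`. Its stroke #000000 means score at S468, F2426. After flipping Y the toolpath is (42.4119,149.2063) → (83.7032,149.2063) → (83.7032,76.8179) → (42.4119,76.8179) → (42.4119,149.2063), returning to the start.

Shape 4 is a line segment drawn with `<polyline>`. Its stroke #000000 means score at S468, F2426. After flipping Y the toolpath is (118.8513,7.2398) → (109.9984,139.2011).

Shape 5 is a line segment drawn with `<polyline>`. Its stroke #000000 means score at S468, F2426. After flipping Y the toolpath is (70.4743,31.7910) → (35.4056,15.2831).

Shape 6 is a quadratic bezier drawn with `<path>`. Its stroke #000000 means score at S468, F2426. After flipping Y the toolpath is (121.8976,104.0641) → (101.9334,88.7417) → (91.5841,76.7279) → (90.8497,68.0228).

Shape 7 is a cubic bezier drawn with `<path>`. Its stroke #000000 means score at S468, F2426. After flipping Y the toolpath is (83.5726,37.5769) → (65.4478,27.3133) → (37.5877,19.2174) → (18.1331,18.2615).

Shape 8 is a quadratic bezier drawn with `<path>`. Its stroke #000000 means score at S468, F2426. After flipping Y the toolpath is (67.1748,118.9825) → (78.6301,94.5478) → (83.5336,62.0481) → (81.8853,21.4834).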